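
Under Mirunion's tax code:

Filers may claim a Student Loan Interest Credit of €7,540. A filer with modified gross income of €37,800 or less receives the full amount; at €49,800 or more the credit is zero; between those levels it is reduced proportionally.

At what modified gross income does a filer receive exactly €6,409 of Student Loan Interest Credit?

€6,409 is 6,409/7,540 of the full €7,540, so 1,131/7,540 of the €12,000 range has been used: income = €37,800 + €12,000 × 1,131/7,540 = €39,600.

€39,600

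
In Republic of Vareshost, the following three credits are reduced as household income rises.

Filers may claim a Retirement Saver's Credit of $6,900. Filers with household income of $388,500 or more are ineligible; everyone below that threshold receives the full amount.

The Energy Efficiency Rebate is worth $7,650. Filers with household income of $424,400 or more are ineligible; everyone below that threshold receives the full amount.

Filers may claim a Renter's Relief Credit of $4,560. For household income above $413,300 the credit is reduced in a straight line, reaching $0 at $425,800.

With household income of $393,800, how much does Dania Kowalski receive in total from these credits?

Retirement Saver's Credit: $393,800 meets or exceeds the $388,500 cutoff, so the credit is $0.
Energy Efficiency Rebate: $393,800 is below the $424,400 cutoff, so the full $7,650 applies.
Renter's Relief Credit: $393,800 is at or below the $413,300 threshold, so the full $4,560 applies.
Total: $0 + $7,650 + $4,560 = $12,210.

$12,210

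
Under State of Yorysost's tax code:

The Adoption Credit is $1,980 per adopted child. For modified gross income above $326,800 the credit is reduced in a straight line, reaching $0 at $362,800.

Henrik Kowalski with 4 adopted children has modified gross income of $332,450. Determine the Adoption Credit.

$6,677

Adoption Credit: base = 4 × $1,980 = $7,920. $332,450 is $5,650 into a $36,000 phase-out range, leaving 30,350/36,000 of the credit: $7,920 × 30,350/36,000 = $6,677.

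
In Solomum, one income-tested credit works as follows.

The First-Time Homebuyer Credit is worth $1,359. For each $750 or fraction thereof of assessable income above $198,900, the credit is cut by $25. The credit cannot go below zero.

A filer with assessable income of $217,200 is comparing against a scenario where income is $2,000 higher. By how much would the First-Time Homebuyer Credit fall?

At $217,200 — income exceeds $198,900 by $18,300, which is 25 full-or-partial $750 increments; reduction = 25 × $25 = $625, leaving $734.
At $219,200 — income exceeds $198,900 by $20,300, which is 28 full-or-partial $750 increments; reduction = 28 × $25 = $700, leaving $659.
Lost: $734 − $659 = $75.

$75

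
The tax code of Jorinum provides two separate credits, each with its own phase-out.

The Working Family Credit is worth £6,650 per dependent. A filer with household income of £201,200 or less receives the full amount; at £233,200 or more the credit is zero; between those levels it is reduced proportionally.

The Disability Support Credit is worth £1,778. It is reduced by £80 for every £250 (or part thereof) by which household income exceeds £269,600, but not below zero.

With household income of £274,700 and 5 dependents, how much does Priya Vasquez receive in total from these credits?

Working Family Credit: base = 5 × £6,650 = £33,250. £274,700 is at or above £233,200, so the credit is £0.
Disability Support Credit: income exceeds £269,600 by £5,100, which is 21 full-or-partial £250 increments; reduction = 21 × £80 = £1,680, leaving £98.
Total: £0 + £98 = £98.

£98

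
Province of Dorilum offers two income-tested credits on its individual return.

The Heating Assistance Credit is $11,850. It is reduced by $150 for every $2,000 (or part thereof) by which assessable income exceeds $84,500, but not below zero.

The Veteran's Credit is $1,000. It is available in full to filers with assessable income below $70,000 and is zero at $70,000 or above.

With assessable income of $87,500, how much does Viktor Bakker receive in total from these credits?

Heating Assistance Credit: income exceeds $84,500 by $3,000, which is 2 full-or-partial $2,000 increments; reduction = 2 × $150 = $300, leaving $11,550.
Veteran's Credit: $87,500 meets or exceeds the $70,000 cutoff, so the credit is $0.
Total: $11,550 + $0 = $11,550.

$11,550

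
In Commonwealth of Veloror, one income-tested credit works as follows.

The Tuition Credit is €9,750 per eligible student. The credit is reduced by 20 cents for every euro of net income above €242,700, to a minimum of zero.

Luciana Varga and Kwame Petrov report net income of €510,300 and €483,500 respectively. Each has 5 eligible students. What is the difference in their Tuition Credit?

€590

Luciana (€510,300): Tuition Credit: base = 5 × €9,750 = €48,750. 20% of the €267,600 excess over €242,700 is €53,520 ≥ base, so the credit is €0.
Kwame (€483,500): Tuition Credit: base = 5 × €9,750 = €48,750. 20% of the €240,800 excess over €242,700 is €48,160; credit = €48,750 − €48,160 = €590.
Difference: |€0 − €590| = €590.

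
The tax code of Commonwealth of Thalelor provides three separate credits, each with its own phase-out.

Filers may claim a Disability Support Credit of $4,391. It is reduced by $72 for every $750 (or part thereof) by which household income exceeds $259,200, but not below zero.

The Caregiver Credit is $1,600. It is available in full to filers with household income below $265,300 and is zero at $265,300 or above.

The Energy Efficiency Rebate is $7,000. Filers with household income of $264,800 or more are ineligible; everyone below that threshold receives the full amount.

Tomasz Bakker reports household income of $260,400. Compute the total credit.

Disability Support Credit: income exceeds $259,200 by $1,200, which is 2 full-or-partial $750 increments; reduction = 2 × $72 = $144, leaving $4,247.
Caregiver Credit: $260,400 is below the $265,300 cutoff, so the full $1,600 applies.
Energy Efficiency Rebate: $260,400 is below the $264,800 cutoff, so the full $7,000 applies.
Total: $4,247 + $1,600 + $7,000 = $12,847.

$12,847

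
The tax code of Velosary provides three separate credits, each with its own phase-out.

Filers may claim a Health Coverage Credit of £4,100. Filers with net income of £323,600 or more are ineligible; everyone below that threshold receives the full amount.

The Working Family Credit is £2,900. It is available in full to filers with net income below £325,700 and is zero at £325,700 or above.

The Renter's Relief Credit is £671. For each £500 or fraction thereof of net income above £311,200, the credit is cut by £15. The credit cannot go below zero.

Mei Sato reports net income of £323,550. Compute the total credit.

£7,296

Health Coverage Credit: £323,550 is below the £323,600 cutoff, so the full £4,100 applies.
Working Family Credit: £323,550 is below the £325,700 cutoff, so the full £2,900 applies.
Renter's Relief Credit: income exceeds £311,200 by £12,350, which is 25 full-or-partial £500 increments; reduction = 25 × £15 = £375, leaving £296.
Total: £4,100 + £2,900 + £296 = £7,296.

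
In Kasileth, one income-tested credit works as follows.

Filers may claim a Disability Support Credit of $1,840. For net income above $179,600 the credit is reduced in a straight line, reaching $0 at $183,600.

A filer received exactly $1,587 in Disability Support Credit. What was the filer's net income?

$1,587 is 1,587/1,840 of the full $1,840, so 253/1,840 of the $4,000 range has been used: income = $179,600 + $4,000 × 253/1,840 = $180,150.

$180,150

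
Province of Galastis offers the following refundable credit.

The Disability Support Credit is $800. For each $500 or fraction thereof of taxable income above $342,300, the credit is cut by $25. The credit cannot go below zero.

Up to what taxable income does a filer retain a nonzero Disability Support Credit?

$357,800

After 31 increments the reduction is 31 × $25 = $775, leaving $25; one more increment wipes it out. Increment 31 ends at excess 31 × $500 = $15,500, so the highest qualifying income is $342,300 + $15,500 = $357,800.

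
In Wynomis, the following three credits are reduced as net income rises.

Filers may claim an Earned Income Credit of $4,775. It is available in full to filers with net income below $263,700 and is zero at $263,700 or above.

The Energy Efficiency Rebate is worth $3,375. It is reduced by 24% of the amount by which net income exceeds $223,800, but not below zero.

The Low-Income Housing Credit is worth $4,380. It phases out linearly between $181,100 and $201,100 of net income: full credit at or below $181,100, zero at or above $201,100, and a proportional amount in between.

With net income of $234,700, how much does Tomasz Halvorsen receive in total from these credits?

$5,534

Earned Income Credit: $234,700 is below the $263,700 cutoff, so the full $4,775 applies.
Energy Efficiency Rebate: 24% of the $10,900 excess over $223,800 is $2,616; credit = $3,375 − $2,616 = $759.
Low-Income Housing Credit: $234,700 is at or above $201,100, so the credit is $0.
Total: $4,775 + $759 + $0 = $5,534.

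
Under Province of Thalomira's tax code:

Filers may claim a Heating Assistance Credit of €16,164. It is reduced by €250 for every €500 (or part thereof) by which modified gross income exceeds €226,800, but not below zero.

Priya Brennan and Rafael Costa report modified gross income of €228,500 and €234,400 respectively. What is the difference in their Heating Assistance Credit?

€3,000

Priya (€228,500): Heating Assistance Credit: income exceeds €226,800 by €1,700, which is 4 full-or-partial €500 increments; reduction = 4 × €250 = €1,000, leaving €15,164.
Rafael (€234,400): Heating Assistance Credit: income exceeds €226,800 by €7,600, which is 16 full-or-partial €500 increments; reduction = 16 × €250 = €4,000, leaving €12,164.
Difference: |€15,164 − €12,164| = €3,000.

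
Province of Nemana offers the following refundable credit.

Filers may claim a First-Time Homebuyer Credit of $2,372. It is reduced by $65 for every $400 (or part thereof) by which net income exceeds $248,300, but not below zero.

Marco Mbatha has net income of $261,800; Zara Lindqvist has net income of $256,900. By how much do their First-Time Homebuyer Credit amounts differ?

Marco ($261,800): First-Time Homebuyer Credit: income exceeds $248,300 by $13,500, which is 34 full-or-partial $400 increments; reduction = 34 × $65 = $2,210, leaving $162.
Zara ($256,900): First-Time Homebuyer Credit: income exceeds $248,300 by $8,600, which is 22 full-or-partial $400 increments; reduction = 22 × $65 = $1,430, leaving $942.
Difference: |$162 − $942| = $780.

$780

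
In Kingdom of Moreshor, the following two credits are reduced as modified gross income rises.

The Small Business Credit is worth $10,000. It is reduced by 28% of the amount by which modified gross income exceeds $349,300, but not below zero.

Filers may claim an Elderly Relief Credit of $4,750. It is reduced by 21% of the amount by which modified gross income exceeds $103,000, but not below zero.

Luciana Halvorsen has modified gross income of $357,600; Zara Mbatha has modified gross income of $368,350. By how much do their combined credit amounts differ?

Luciana ($357,600): Small Business Credit: 28% of the $8,300 excess over $349,300 is $2,324; credit = $10,000 − $2,324 = $7,676. Elderly Relief Credit: 21% of the $254,600 excess over $103,000 is $53,466 ≥ base, so the credit is $0. total $7,676 + $0 = $7,676
Zara ($368,350): Small Business Credit: 28% of the $19,050 excess over $349,300 is $5,334; credit = $10,000 − $5,334 = $4,666. Elderly Relief Credit: 21% of the $265,350 excess over $103,000 is $55,723.50 ≥ base, so the credit is $0. total $4,666 + $0 = $4,666
Difference: |$7,676 − $4,666| = $3,010.

$3,010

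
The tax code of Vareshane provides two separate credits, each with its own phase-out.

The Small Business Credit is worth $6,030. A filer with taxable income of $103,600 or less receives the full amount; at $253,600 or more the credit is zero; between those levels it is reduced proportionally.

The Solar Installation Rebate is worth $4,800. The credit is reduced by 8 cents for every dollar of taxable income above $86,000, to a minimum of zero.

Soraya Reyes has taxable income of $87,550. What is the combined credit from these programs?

$10,706

Small Business Credit: $87,550 is at or below the $103,600 threshold, so the full $6,030 applies.
Solar Installation Rebate: 8% of the $1,550 excess over $86,000 is $124; credit = $4,800 − $124 = $4,676.
Total: $6,030 + $4,676 = $10,706.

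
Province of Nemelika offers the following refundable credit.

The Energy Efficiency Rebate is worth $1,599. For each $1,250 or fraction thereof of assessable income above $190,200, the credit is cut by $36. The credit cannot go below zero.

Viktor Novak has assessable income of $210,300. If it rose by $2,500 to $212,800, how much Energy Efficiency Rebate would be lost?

$72

At $210,300 — income exceeds $190,200 by $20,100, which is 17 full-or-partial $1,250 increments; reduction = 17 × $36 = $612, leaving $987.
At $212,800 — income exceeds $190,200 by $22,600, which is 19 full-or-partial $1,250 increments; reduction = 19 × $36 = $684, leaving $915.
Lost: $987 − $915 = $72.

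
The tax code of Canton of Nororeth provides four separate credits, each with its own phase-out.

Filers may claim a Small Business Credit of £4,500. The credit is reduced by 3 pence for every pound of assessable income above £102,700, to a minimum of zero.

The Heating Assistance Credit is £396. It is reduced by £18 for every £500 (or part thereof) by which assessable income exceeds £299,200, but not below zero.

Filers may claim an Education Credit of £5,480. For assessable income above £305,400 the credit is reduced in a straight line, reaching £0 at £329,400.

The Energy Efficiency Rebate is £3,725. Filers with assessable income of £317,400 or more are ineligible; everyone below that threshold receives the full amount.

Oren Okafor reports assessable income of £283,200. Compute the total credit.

Small Business Credit: 3% of the £180,500 excess over £102,700 is £5,415 ≥ base, so the credit is £0.
Heating Assistance Credit: £283,200 is at or below the £299,200 threshold, so the full £396 applies.
Education Credit: £283,200 is at or below the £305,400 threshold, so the full £5,480 applies.
Energy Efficiency Rebate: £283,200 is below the £317,400 cutoff, so the full £3,725 applies.
Total: £0 + £396 + £5,480 + £3,725 = £9,601.

£9,601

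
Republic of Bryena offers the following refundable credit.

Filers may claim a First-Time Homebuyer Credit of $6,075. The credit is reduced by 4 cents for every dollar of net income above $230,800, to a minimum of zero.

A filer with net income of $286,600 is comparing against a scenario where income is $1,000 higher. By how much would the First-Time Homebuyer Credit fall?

At $286,600 — 4% of the $55,800 excess over $230,800 is $2,232; credit = $6,075 − $2,232 = $3,843.
At $287,600 — 4% of the $56,800 excess over $230,800 is $2,272; credit = $6,075 − $2,272 = $3,803.
Lost: $3,843 − $3,803 = $40.

$40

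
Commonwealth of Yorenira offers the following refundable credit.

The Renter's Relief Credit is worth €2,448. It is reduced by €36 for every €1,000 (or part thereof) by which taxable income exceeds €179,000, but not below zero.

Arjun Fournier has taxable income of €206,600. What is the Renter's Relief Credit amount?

€1,440

Renter's Relief Credit: income exceeds €179,000 by €27,600, which is 28 full-or-partial €1,000 increments; reduction = 28 × €36 = €1,008, leaving €1,440.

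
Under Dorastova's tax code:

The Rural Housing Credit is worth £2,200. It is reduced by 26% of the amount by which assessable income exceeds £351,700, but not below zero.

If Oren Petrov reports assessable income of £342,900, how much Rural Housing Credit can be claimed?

Rural Housing Credit: £342,900 is at or below the £351,700 threshold, so the full £2,200 applies.

£2,200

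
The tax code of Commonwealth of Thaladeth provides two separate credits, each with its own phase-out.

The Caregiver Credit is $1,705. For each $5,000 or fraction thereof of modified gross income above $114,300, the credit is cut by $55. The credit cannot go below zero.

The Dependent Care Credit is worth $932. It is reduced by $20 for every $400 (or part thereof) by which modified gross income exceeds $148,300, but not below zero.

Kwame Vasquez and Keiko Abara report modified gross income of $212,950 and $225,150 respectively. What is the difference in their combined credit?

Kwame ($212,950): Caregiver Credit: income exceeds $114,300 by $98,650, which is 20 full-or-partial $5,000 increments; reduction = 20 × $55 = $1,100, leaving $605. Dependent Care Credit: income exceeds $148,300 by $64,650 → 162 increments × $20 = $3,240 ≥ base, so the credit is $0. total $605 + $0 = $605
Keiko ($225,150): Caregiver Credit: income exceeds $114,300 by $110,850, which is 23 full-or-partial $5,000 increments; reduction = 23 × $55 = $1,265, leaving $440. Dependent Care Credit: income exceeds $148,300 by $76,850 → 193 increments × $20 = $3,860 ≥ base, so the credit is $0. total $440 + $0 = $440
Difference: |$605 − $440| = $165.

$165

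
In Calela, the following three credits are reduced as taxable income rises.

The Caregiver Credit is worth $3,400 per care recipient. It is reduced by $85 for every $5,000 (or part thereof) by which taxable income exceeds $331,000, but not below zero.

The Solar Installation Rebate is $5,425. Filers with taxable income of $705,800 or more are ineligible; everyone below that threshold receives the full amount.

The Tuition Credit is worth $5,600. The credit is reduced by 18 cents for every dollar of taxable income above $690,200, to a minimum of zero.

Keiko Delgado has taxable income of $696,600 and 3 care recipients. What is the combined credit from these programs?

$13,783

Caregiver Credit: base = 3 × $3,400 = $10,200. income exceeds $331,000 by $365,600, which is 74 full-or-partial $5,000 increments; reduction = 74 × $85 = $6,290, leaving $3,910.
Solar Installation Rebate: $696,600 is below the $705,800 cutoff, so the full $5,425 applies.
Tuition Credit: 18% of the $6,400 excess over $690,200 is $1,152; credit = $5,600 − $1,152 = $4,448.
Total: $3,910 + $5,425 + $4,448 = $13,783.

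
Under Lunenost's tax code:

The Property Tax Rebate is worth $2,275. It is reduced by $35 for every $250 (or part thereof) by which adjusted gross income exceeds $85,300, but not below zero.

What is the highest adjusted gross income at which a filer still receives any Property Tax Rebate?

$101,300

After 64 increments the reduction is 64 × $35 = $2,240, leaving $35; one more increment wipes it out. Increment 64 ends at excess 64 × $250 = $16,000, so the highest qualifying income is $85,300 + $16,000 = $101,300.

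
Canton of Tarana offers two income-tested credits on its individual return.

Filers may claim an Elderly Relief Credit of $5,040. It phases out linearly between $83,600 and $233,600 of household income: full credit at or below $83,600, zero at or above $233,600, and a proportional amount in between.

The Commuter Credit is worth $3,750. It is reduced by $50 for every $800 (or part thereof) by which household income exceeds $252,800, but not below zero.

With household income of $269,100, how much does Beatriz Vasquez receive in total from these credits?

Elderly Relief Credit: $269,100 is at or above $233,600, so the credit is $0.
Commuter Credit: income exceeds $252,800 by $16,300, which is 21 full-or-partial $800 increments; reduction = 21 × $50 = $1,050, leaving $2,700.
Total: $0 + $2,700 = $2,700.

$2,700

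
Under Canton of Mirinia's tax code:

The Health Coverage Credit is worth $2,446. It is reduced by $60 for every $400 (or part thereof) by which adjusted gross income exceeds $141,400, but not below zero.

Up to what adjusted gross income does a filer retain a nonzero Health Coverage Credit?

After 40 increments the reduction is 40 × $60 = $2,400, leaving $46; one more increment wipes it out. Increment 40 ends at excess 40 × $400 = $16,000, so the highest qualifying income is $141,400 + $16,000 = $157,400.

$157,400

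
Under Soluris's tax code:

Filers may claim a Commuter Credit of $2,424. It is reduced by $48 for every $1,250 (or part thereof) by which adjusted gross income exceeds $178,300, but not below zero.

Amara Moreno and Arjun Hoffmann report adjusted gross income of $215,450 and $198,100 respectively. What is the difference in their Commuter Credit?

$672

Amara ($215,450): Commuter Credit: income exceeds $178,300 by $37,150, which is 30 full-or-partial $1,250 increments; reduction = 30 × $48 = $1,440, leaving $984.
Arjun ($198,100): Commuter Credit: income exceeds $178,300 by $19,800, which is 16 full-or-partial $1,250 increments; reduction = 16 × $48 = $768, leaving $1,656.
Difference: |$984 − $1,656| = $672.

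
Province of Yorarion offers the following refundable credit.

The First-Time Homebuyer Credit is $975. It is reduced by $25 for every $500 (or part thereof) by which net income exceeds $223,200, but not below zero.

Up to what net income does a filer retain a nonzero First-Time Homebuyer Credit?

$242,200

After 38 increments the reduction is 38 × $25 = $950, leaving $25; one more increment wipes it out. Increment 38 ends at excess 38 × $500 = $19,000, so the highest qualifying income is $223,200 + $19,000 = $242,200.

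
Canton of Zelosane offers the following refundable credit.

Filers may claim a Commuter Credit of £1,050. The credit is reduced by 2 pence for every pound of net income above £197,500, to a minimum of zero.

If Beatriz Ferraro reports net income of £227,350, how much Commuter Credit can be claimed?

£453

Commuter Credit: 2% of the £29,850 excess over £197,500 is £597; credit = £1,050 − £597 = £453.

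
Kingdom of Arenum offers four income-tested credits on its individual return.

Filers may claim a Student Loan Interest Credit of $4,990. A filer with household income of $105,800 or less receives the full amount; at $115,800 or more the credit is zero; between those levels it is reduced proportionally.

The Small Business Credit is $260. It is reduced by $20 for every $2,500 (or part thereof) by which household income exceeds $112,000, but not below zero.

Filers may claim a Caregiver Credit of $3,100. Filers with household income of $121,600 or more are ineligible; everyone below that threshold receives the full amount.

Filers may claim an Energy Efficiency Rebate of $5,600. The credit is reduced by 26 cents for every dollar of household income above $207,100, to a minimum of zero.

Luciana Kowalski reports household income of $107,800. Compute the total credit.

$12,952

Student Loan Interest Credit: $107,800 is $2,000 into a $10,000 phase-out range, leaving 8,000/10,000 of the credit: $4,990 × 8,000/10,000 = $3,992.
Small Business Credit: $107,800 is at or below the $112,000 threshold, so the full $260 applies.
Caregiver Credit: $107,800 is below the $121,600 cutoff, so the full $3,100 applies.
Energy Efficiency Rebate: $107,800 is at or below the $207,100 threshold, so the full $5,600 applies.
Total: $3,992 + $260 + $3,100 + $5,600 = $12,952.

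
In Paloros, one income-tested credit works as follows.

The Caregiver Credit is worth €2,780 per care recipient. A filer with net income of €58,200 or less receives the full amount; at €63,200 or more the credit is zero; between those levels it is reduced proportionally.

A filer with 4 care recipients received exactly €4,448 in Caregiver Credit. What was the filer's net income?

€61,200

Full credit = 4 × €2,780 = €11,120.
€4,448 is 4,448/11,120 of the full €11,120, so 6,672/11,120 of the €5,000 range has been used: income = €58,200 + €5,000 × 6,672/11,120 = €61,200.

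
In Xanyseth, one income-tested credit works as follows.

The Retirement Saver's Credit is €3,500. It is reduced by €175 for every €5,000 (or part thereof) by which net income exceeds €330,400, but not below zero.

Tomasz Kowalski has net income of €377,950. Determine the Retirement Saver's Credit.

€1,750

Retirement Saver's Credit: income exceeds €330,400 by €47,550, which is 10 full-or-partial €5,000 increments; reduction = 10 × €175 = €1,750, leaving €1,750.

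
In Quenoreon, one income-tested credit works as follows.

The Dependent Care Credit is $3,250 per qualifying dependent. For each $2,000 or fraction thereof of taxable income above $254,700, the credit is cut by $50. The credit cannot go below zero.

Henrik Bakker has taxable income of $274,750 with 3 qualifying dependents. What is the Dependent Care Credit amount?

$9,200

Dependent Care Credit: base = 3 × $3,250 = $9,750. income exceeds $254,700 by $20,050, which is 11 full-or-partial $2,000 increments; reduction = 11 × $50 = $550, leaving $9,200.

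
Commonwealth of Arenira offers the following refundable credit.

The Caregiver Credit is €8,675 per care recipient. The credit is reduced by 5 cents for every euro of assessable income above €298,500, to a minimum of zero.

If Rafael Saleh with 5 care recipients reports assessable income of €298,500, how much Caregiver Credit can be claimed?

Caregiver Credit: base = 5 × €8,675 = €43,375. €298,500 is at or below the €298,500 threshold, so the full €43,375 applies.

€43,375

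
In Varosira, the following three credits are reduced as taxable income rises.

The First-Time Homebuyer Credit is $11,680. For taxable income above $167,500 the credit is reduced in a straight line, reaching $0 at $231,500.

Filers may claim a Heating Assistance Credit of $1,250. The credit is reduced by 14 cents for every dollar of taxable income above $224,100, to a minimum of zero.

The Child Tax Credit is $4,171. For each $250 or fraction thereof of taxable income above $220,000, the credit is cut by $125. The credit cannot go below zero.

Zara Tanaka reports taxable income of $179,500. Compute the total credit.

$14,911

First-Time Homebuyer Credit: $179,500 is $12,000 into a $64,000 phase-out range, leaving 52,000/64,000 of the credit: $11,680 × 52,000/64,000 = $9,490.
Heating Assistance Credit: $179,500 is at or below the $224,100 threshold, so the full $1,250 applies.
Child Tax Credit: $179,500 is at or below the $220,000 threshold, so the full $4,171 applies.
Total: $9,490 + $1,250 + $4,171 = $14,911.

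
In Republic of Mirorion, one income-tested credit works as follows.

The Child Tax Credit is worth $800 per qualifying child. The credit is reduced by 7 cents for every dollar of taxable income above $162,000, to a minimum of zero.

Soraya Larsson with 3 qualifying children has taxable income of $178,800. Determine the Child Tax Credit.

$1,224

Child Tax Credit: base = 3 × $800 = $2,400. 7% of the $16,800 excess over $162,000 is $1,176; credit = $2,400 − $1,176 = $1,224.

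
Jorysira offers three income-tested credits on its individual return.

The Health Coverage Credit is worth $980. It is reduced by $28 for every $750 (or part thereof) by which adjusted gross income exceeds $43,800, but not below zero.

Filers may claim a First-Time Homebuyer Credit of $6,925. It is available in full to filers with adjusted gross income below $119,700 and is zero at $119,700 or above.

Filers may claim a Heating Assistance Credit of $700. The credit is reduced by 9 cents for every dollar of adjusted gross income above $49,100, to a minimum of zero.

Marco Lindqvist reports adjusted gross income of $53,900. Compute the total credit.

Health Coverage Credit: income exceeds $43,800 by $10,100, which is 14 full-or-partial $750 increments; reduction = 14 × $28 = $392, leaving $588.
First-Time Homebuyer Credit: $53,900 is below the $119,700 cutoff, so the full $6,925 applies.
Heating Assistance Credit: 9% of the $4,800 excess over $49,100 is $432; credit = $700 − $432 = $268.
Total: $588 + $6,925 + $268 = $7,781.

$7,781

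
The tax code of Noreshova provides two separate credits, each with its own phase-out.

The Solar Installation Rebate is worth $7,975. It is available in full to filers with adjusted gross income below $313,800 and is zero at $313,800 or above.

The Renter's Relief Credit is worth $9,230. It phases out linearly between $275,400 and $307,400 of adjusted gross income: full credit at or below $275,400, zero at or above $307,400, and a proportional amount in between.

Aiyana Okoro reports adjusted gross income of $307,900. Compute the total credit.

$7,975

Solar Installation Rebate: $307,900 is below the $313,800 cutoff, so the full $7,975 applies.
Renter's Relief Credit: $307,900 is at or above $307,400, so the credit is $0.
Total: $7,975 + $0 = $7,975.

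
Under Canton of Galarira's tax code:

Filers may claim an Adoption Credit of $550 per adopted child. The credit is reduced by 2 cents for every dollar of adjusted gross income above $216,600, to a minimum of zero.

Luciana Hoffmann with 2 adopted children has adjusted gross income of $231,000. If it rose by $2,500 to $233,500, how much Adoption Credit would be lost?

$50

At $231,000 — base = 2 × $550 = $1,100. 2% of the $14,400 excess over $216,600 is $288; credit = $1,100 − $288 = $812.
At $233,500 — base = 2 × $550 = $1,100. 2% of the $16,900 excess over $216,600 is $338; credit = $1,100 − $338 = $762.
Lost: $812 − $762 = $50.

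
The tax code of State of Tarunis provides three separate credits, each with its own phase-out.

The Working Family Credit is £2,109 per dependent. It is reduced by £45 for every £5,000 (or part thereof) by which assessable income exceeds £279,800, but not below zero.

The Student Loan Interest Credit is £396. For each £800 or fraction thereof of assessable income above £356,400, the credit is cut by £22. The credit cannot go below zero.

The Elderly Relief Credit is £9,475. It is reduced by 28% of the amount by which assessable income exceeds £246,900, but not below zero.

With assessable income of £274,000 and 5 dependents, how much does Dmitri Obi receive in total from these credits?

Working Family Credit: base = 5 × £2,109 = £10,545. £274,000 is at or below the £279,800 threshold, so the full £10,545 applies.
Student Loan Interest Credit: £274,000 is at or below the £356,400 threshold, so the full £396 applies.
Elderly Relief Credit: 28% of the £27,100 excess over £246,900 is £7,588; credit = £9,475 − £7,588 = £1,887.
Total: £10,545 + £396 + £1,887 = £12,828.

£12,828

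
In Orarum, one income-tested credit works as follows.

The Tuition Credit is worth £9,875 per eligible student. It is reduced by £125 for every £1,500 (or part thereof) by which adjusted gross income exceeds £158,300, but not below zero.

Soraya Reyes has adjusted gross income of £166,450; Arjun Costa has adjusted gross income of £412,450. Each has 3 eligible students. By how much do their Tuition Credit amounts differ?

Soraya (£166,450): Tuition Credit: base = 3 × £9,875 = £29,625. income exceeds £158,300 by £8,150, which is 6 full-or-partial £1,500 increments; reduction = 6 × £125 = £750, leaving £28,875.
Arjun (£412,450): Tuition Credit: base = 3 × £9,875 = £29,625. income exceeds £158,300 by £254,150, which is 170 full-or-partial £1,500 increments; reduction = 170 × £125 = £21,250, leaving £8,375.
Difference: |£28,875 − £8,375| = £20,500.

£20,500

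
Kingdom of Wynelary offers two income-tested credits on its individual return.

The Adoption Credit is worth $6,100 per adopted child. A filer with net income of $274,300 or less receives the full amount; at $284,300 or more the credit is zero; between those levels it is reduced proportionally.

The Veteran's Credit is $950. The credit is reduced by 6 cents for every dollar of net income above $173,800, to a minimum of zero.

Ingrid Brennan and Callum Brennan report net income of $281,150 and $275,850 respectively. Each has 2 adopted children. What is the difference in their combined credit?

Ingrid ($281,150): Adoption Credit: base = 2 × $6,100 = $12,200. $281,150 is $6,850 into a $10,000 phase-out range, leaving 3,150/10,000 of the credit: $12,200 × 3,150/10,000 = $3,843. Veteran's Credit: 6% of the $107,350 excess over $173,800 is $6,441 ≥ base, so the credit is $0. total $3,843 + $0 = $3,843
Callum ($275,850): Adoption Credit: base = 2 × $6,100 = $12,200. $275,850 is $1,550 into a $10,000 phase-out range, leaving 8,450/10,000 of the credit: $12,200 × 8,450/10,000 = $10,309. Veteran's Credit: 6% of the $102,050 excess over $173,800 is $6,123 ≥ base, so the credit is $0. total $10,309 + $0 = $10,309
Difference: |$3,843 − $10,309| = $6,466.

$6,466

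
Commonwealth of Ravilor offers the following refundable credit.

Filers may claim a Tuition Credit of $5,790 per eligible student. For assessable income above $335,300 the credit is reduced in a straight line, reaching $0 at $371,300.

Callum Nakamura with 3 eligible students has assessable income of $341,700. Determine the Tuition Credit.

$14,282

Tuition Credit: base = 3 × $5,790 = $17,370. $341,700 is $6,400 into a $36,000 phase-out range, leaving 29,600/36,000 of the credit: $17,370 × 29,600/36,000 = $14,282.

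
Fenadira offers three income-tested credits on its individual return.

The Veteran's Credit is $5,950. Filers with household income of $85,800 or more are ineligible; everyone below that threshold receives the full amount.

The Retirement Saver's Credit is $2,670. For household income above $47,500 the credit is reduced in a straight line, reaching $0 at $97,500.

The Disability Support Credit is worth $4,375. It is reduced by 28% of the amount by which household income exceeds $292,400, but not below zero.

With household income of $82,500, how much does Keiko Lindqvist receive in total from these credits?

$11,126

Veteran's Credit: $82,500 is below the $85,800 cutoff, so the full $5,950 applies.
Retirement Saver's Credit: $82,500 is $35,000 into a $50,000 phase-out range, leaving 15,000/50,000 of the credit: $2,670 × 15,000/50,000 = $801.
Disability Support Credit: $82,500 is at or below the $292,400 threshold, so the full $4,375 applies.
Total: $5,950 + $801 + $4,375 = $11,126.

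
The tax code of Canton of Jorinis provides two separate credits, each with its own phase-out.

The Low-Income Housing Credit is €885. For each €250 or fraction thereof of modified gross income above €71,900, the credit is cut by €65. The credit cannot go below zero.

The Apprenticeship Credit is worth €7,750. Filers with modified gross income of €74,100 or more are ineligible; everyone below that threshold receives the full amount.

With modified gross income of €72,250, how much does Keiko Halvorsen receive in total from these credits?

Low-Income Housing Credit: income exceeds €71,900 by €350, which is 2 full-or-partial €250 increments; reduction = 2 × €65 = €130, leaving €755.
Apprenticeship Credit: €72,250 is below the €74,100 cutoff, so the full €7,750 applies.
Total: €755 + €7,750 = €8,505.

€8,505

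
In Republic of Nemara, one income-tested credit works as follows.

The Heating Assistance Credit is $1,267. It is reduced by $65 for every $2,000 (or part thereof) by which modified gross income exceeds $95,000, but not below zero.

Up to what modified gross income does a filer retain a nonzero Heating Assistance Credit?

$133,000

After 19 increments the reduction is 19 × $65 = $1,235, leaving $32; one more increment wipes it out. Increment 19 ends at excess 19 × $2,000 = $38,000, so the highest qualifying income is $95,000 + $38,000 = $133,000.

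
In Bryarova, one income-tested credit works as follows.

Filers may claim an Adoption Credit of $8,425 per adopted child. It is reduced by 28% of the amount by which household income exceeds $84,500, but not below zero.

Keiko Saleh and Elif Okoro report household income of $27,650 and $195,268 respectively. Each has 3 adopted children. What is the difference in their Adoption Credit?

Keiko ($27,650): Adoption Credit: base = 3 × $8,425 = $25,275. $27,650 is at or below the $84,500 threshold, so the full $25,275 applies.
Elif ($195,268): Adoption Credit: base = 3 × $8,425 = $25,275. 28% of the $110,768 excess over $84,500 is $31,015.04 ≥ base, so the credit is $0.
Difference: |$25,275 − $0| = $25,275.

$25,275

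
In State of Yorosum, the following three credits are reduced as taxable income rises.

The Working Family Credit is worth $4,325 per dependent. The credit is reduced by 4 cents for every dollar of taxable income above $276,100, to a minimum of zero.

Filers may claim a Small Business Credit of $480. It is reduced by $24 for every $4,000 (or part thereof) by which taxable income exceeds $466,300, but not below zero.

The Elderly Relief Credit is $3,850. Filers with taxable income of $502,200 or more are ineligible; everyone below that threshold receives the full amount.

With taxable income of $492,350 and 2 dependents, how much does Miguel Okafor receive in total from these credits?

$4,162

Working Family Credit: base = 2 × $4,325 = $8,650. 4% of the $216,250 excess over $276,100 is $8,650 ≥ base, so the credit is $0.
Small Business Credit: income exceeds $466,300 by $26,050, which is 7 full-or-partial $4,000 increments; reduction = 7 × $24 = $168, leaving $312.
Elderly Relief Credit: $492,350 is below the $502,200 cutoff, so the full $3,850 applies.
Total: $0 + $312 + $3,850 = $4,162.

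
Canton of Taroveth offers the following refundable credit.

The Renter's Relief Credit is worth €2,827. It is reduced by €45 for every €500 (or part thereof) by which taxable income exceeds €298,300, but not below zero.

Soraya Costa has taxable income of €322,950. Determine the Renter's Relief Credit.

Renter's Relief Credit: income exceeds €298,300 by €24,650, which is 50 full-or-partial €500 increments; reduction = 50 × €45 = €2,250, leaving €577.

€577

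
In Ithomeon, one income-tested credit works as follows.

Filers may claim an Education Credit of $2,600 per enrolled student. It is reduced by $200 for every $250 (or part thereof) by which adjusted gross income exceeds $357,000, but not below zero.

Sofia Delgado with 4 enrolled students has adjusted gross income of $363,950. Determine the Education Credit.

$4,800

Education Credit: base = 4 × $2,600 = $10,400. income exceeds $357,000 by $6,950, which is 28 full-or-partial $250 increments; reduction = 28 × $200 = $5,600, leaving $4,800.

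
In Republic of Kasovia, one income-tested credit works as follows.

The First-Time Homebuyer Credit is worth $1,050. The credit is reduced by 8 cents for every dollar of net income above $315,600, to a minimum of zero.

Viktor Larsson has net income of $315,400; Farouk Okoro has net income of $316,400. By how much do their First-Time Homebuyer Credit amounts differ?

$64

Viktor ($315,400): First-Time Homebuyer Credit: $315,400 is at or below the $315,600 threshold, so the full $1,050 applies.
Farouk ($316,400): First-Time Homebuyer Credit: 8% of the $800 excess over $315,600 is $64; credit = $1,050 − $64 = $986.
Difference: |$1,050 − $986| = $64.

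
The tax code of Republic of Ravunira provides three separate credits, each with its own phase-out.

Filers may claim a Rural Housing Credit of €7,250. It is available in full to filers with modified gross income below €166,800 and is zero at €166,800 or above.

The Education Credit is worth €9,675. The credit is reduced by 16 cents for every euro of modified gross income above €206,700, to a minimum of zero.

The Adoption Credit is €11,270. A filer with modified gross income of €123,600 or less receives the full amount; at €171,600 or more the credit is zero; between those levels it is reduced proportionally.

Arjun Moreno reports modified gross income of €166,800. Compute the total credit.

€10,802

Rural Housing Credit: €166,800 meets or exceeds the €166,800 cutoff, so the credit is €0.
Education Credit: €166,800 is at or below the €206,700 threshold, so the full €9,675 applies.
Adoption Credit: €166,800 is €43,200 into a €48,000 phase-out range, leaving 4,800/48,000 of the credit: €11,270 × 4,800/48,000 = €1,127.
Total: €0 + €9,675 + €1,127 = €10,802.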